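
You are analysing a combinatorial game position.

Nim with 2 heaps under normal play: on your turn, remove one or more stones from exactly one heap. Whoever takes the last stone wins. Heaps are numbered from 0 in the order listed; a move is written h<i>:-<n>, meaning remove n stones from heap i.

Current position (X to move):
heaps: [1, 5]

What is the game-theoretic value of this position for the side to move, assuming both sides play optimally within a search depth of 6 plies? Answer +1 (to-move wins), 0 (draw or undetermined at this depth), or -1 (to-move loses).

p1 X@[(1,5)]: h0:-1[(0,5)]-1 h1:-1[(1,4)]-1 h1:-2[(1,3)]-1 h1:-3[(1,2)]-1 h1:-4[(1,1)]+1* h1:-5[(1,0)]-1
p2 O@[(1,1)]: h0:-1[(0,1)]-1* h1:-1[(1,0)]-1
p3 X@[(0,1)]: h1:-1[(0,0)]+1*
p4 O@[(0,0)] terminal -1; root [(1,5)] d6

value((1,5), X) = +1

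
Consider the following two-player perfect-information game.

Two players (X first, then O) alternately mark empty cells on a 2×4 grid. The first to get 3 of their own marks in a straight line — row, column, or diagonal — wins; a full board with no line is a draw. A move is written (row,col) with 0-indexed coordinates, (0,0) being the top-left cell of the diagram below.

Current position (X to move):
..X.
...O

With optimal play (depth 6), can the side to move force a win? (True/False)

X winning at [..X./...O]: True

[..X./...O] X move#1: (0,0):+0/X.X./...O, (0,1):+1/.XX./...O*, (0,3):+0/..XX/...O, (1,0):+0/..X./X..O, (1,1):+0/..X./.X.O, (1,2):+0/..X./..XO
[.XX./...O] O move#2: (0,0):-1/OXX./...O*, (0,3):-1/.XXO/...O, (1,0):-1/.XX./O..O, (1,1):-1/.XX./.O.O, (1,2):-1/.XX./..OO
[OXX./...O] X move#3: (0,3):+1/OXXX/...O*, (1,0):+0/OXX./X..O, (1,1):+0/OXX./.X.O, (1,2):+0/OXX./..XO
[OXXX/...O] end (terminal -1, O#4); searched ..X./...O to 6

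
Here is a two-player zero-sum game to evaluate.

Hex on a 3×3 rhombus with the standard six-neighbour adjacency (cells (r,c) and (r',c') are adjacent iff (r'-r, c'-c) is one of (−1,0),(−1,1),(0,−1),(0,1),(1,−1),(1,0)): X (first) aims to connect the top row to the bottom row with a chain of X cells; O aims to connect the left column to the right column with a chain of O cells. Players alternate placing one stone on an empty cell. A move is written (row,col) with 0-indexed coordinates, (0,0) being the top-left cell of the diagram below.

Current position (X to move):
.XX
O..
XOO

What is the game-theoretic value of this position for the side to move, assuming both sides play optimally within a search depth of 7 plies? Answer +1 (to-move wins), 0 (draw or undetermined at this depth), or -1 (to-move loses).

[.XX/O../XOO] X move#1: (0,0):-1/XXX/O../XOO, (1,1):+1/.XX/OX./XOO*, (1,2):-1/.XX/O.X/XOO
[.XX/OX./XOO] end (terminal -1, O#2); searched .XX/O../XOO to 7

value(.XX/O../XOO, X) = +1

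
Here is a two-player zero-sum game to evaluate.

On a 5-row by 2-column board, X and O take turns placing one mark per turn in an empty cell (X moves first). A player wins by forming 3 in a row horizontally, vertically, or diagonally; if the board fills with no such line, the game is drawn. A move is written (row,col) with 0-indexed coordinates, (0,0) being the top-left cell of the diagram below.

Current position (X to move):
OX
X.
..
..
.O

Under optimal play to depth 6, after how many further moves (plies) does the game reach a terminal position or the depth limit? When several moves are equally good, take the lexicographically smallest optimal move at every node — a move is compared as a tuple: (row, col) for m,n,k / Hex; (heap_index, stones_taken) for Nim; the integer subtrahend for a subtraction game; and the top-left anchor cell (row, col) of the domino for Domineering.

[OX/X./../../.O] X move#1: (1,1):+0/OX/XX/../../.O*, (2,0):+0/OX/X./X./../.O, (2,1):+0/OX/X./.X/../.O, (3,0):+0/OX/X./../X./.O, (3,1):+0/OX/X./../.X/.O, (4,0):+0/OX/X./../../XO
[OX/XX/../../.O] O move#2: (2,0):-1/OX/XX/O./../.O, (2,1):+0/OX/XX/.O/../.O*, (3,0):-1/OX/XX/../O./.O, (3,1):-1/OX/XX/../.O/.O, (4,0):-1/OX/XX/../../OO
[OX/XX/.O/../.O] X move#3: (2,0):-1/OX/XX/XO/../.O, (3,0):-1/OX/XX/.O/X./.O, (3,1):+0/OX/XX/.O/.X/.O*, (4,0):-1/OX/XX/.O/../XO
[OX/XX/.O/.X/.O] O move#4: (2,0):+0/OX/XX/OO/.X/.O*, (3,0):+0/OX/XX/.O/OX/.O, (4,0):+0/OX/XX/.O/.X/OO
[OX/XX/OO/.X/.O] X move#5: (3,0):+0/OX/XX/OO/XX/.O*, (4,0):+0/OX/XX/OO/.X/XO
[OX/XX/OO/XX/.O] O move#6: (4,0):+0/OX/XX/OO/XX/OO*
[OX/XX/OO/XX/OO] end (terminal +0, X#7); searched OX/X./../../.O to 6

PV length from [OX/X./../../.O]: 6 plies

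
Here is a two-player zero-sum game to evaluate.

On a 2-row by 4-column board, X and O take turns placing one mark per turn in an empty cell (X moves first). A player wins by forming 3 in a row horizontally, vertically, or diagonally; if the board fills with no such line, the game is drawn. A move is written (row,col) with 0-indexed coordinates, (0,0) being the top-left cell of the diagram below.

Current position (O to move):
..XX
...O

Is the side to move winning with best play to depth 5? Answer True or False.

ply 1, O at ..XX/...O | (0,0)=-1→O.XX/...O; (0,1)=+0→.OXX/...O*; (1,0)=-1→..XX/O..O; (1,1)=-1→..XX/.O.O; (1,2)=-1→..XX/..OO
ply 2, X at .OXX/...O | (0,0)=+0→XOXX/...O*; (1,0)=+0→.OXX/X..O; (1,1)=+0→.OXX/.X.O; (1,2)=+0→.OXX/..XO
ply 3, O at XOXX/...O | (1,0)=+0→XOXX/O..O*; (1,1)=+0→XOXX/.O.O; (1,2)=+0→XOXX/..OO
ply 4, X at XOXX/O..O | (1,1)=+0→XOXX/OX.O*; (1,2)=+0→XOXX/O.XO
ply 5, O at XOXX/OX.O | (1,2)=+0→XOXX/OXOO*
ply 6: XOXX/OXOO is terminal +0 (X); from ..XX/...O depth 5

O winning at [..XX/...O]: False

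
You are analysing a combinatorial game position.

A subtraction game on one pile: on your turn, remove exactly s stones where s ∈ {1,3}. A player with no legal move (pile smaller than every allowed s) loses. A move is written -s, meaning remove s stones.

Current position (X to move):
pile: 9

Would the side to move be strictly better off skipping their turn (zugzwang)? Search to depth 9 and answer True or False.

[9] X move#1: -1:+1/8*, -3:+1/6
[8] O move#2: -1:-1/7*, -3:-1/5
[7] X move#3: -1:+1/6*, -3:+1/4
[6] O move#4: -1:-1/5*, -3:-1/3
[5] X move#5: -1:+1/4*, -3:+1/2
[4] O move#6: -1:-1/3*, -3:-1/1
[3] X move#7: -1:+1/2*, -3:+1/0
[2] O move#8: -1:-1/1*
[1] X move#9: -1:+1/0*
[0] end (terminal -1, O#10); searched 9 to 9
pass branch (O moves first from the same position):
  | [9] O move#1: -1:+1/8*, -3:+1/6
  | [8] X move#2: -1:-1/7*, -3:-1/5
  | [7] O move#3: -1:+1/6*, -3:+1/4
  | [6] X move#4: -1:-1/5*, -3:-1/3
  | [5] O move#5: -1:+1/4*, -3:+1/2
  | [4] X move#6: -1:-1/3*, -3:-1/1
  | [3] O move#7: -1:+1/2*, -3:+1/0
  | [2] X move#8: -1:-1/1*
  | [1] O move#9: -1:+1/0*
  | [0] end (terminal -1, X#10); searched 9 to 9
X moving scores +1; X passing scores -1

zugzwang(9, X) = False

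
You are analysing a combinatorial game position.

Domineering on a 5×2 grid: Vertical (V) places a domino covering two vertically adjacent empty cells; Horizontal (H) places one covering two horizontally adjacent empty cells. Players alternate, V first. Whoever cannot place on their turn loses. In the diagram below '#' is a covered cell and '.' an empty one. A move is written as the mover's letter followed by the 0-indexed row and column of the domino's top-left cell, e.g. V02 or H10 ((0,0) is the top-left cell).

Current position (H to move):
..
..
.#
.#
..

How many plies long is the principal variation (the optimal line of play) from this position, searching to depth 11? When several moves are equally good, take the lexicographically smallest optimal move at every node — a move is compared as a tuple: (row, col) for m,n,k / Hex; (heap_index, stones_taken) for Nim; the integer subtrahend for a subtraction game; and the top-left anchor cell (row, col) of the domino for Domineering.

p1 H@[../../.#/.#/..]: H00[##/../.#/.#/..]+1* H10[../##/.#/.#/..]+1 H40[../../.#/.#/##]-1
p2 V@[##/../.#/.#/..]: V10[##/#./##/.#/..]-1* V20[##/../##/##/..]-1 V30[##/../.#/##/#.]-1
p3 H@[##/#./##/.#/..]: H40[##/#./##/.#/##]+1*
p4 V@[##/#./##/.#/##] terminal -1; root [../../.#/.#/..] d11

PV length from [../../.#/.#/..]: 3 plies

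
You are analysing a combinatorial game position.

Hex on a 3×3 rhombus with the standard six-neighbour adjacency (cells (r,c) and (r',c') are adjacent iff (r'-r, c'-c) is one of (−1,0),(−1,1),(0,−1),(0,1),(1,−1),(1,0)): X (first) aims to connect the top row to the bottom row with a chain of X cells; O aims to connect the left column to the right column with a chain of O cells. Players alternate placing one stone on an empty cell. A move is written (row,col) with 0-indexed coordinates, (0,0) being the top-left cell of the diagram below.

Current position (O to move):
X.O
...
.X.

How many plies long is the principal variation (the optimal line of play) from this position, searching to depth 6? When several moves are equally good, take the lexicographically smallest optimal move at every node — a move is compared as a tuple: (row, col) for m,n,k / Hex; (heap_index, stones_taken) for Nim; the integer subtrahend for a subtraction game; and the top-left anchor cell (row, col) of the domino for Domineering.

PV length from [X.O/.../.X.]: 3 plies

p1 O@[X.O/.../.X.]: (0,1)[XOO/.../.X.]-1 (1,0)[X.O/O../.X.]+1* (1,1)[X.O/.O./.X.]+1 (1,2)[X.O/..O/.X.]-1 (2,0)[X.O/.../OX.]-1 (2,2)[X.O/.../.XO]-1
p2 X@[X.O/O../.X.]: (0,1)[XXO/O../.X.]-1* (1,1)[X.O/OX./.X.]-1 (1,2)[X.O/O.X/.X.]-1 (2,0)[X.O/O../XX.]-1 (2,2)[X.O/O../.XX]-1
p3 O@[XXO/O../.X.]: (1,1)[XXO/OO./.X.]+1* (1,2)[XXO/O.O/.X.]-1 (2,0)[XXO/O../OX.]-1 (2,2)[XXO/O../.XO]-1
p4 X@[XXO/OO./.X.] terminal -1; root [X.O/.../.X.] d6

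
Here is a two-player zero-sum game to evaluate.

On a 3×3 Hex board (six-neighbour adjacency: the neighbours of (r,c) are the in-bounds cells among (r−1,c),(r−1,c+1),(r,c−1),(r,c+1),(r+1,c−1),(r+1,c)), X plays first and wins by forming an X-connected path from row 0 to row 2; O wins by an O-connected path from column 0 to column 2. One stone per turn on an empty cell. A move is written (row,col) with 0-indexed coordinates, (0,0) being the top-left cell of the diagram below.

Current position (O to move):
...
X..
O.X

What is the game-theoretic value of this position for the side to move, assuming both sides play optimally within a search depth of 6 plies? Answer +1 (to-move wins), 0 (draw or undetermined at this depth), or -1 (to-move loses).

value(.../X../O.X, O) = +1

ply 1, O at .../X../O.X | (0,0)=-1→O../X../O.X; (0,1)=-1→.O./X../O.X; (0,2)=-1→..O/X../O.X; (1,1)=+1→.../XO./O.X*; (1,2)=+1→.../X.O/O.X; (2,1)=-1→.../X../OOX
ply 2, X at .../XO./O.X | (0,0)=-1→X../XO./O.X*; (0,1)=-1→.X./XO./O.X; (0,2)=-1→..X/XO./O.X; (1,2)=-1→.../XOX/O.X; (2,1)=-1→.../XO./OXX
ply 3, O at X../XO./O.X | (0,1)=+1→XO./XO./O.X*; (0,2)=+1→X.O/XO./O.X; (1,2)=+1→X../XOO/O.X; (2,1)=+1→X../XO./OOX
ply 4, X at XO./XO./O.X | (0,2)=-1→XOX/XO./O.X*; (1,2)=-1→XO./XOX/O.X; (2,1)=-1→XO./XO./OXX
ply 5, O at XOX/XO./O.X | (1,2)=+1→XOX/XOO/O.X*; (2,1)=-1→XOX/XO./OOX
ply 6: XOX/XOO/O.X is terminal -1 (X); from .../X../O.X depth 6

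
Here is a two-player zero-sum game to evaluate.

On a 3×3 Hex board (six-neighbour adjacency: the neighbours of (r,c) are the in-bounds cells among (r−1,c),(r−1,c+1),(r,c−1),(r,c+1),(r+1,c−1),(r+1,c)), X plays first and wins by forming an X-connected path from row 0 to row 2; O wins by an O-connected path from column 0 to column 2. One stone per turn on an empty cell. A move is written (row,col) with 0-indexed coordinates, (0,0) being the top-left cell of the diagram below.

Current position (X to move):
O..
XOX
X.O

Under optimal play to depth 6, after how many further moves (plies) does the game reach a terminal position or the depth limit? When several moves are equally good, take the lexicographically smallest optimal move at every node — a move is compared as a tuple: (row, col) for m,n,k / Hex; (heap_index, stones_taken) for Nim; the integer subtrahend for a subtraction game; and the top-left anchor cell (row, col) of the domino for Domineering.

[O../XOX/X.O] X move#1: (0,1):+1/OX./XOX/X.O*, (0,2):+1/O.X/XOX/X.O, (2,1):+1/O../XOX/XXO
[OX./XOX/X.O] end (terminal -1, O#2); searched O../XOX/X.O to 6

PV length from [O../XOX/X.O]: 1 ply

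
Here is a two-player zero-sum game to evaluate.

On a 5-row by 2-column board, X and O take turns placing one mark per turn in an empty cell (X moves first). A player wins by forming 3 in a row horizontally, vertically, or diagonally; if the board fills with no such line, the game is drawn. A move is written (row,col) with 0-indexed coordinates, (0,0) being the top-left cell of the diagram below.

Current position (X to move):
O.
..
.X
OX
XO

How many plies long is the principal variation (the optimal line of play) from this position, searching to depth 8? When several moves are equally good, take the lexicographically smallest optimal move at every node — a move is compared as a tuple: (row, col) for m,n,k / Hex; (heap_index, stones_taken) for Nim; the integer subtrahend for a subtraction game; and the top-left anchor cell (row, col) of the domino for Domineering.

p1 X@[O./../.X/OX/XO]: (0,1)[OX/../.X/OX/XO]+0 (1,0)[O./X./.X/OX/XO]+0 (1,1)[O./.X/.X/OX/XO]+1* (2,0)[O./../XX/OX/XO]+0
p2 O@[O./.X/.X/OX/XO] terminal -1; root [O./../.X/OX/XO] d8

PV length from [O./../.X/OX/XO]: 1 ply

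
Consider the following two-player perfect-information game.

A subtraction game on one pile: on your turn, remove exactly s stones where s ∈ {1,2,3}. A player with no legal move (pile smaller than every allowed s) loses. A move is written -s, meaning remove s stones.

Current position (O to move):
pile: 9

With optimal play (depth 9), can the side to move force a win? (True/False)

[9] O move#1: -1:+1/8*, -2:-1/7, -3:-1/6
[8] X move#2: -1:-1/7*, -2:-1/6, -3:-1/5
[7] O move#3: -1:-1/6, -2:-1/5, -3:+1/4*
[4] X move#4: -1:-1/3*, -2:-1/2, -3:-1/1
[3] O move#5: -1:-1/2, -2:-1/1, -3:+1/0*
[0] end (terminal -1, X#6); searched 9 to 9

O winning at [9]: True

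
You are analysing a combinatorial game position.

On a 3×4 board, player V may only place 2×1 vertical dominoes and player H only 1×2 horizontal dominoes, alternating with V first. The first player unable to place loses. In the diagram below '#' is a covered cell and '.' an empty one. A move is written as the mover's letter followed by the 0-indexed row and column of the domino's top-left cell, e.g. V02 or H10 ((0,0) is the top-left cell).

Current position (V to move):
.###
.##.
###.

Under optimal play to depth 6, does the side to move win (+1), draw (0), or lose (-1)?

p1 V@[.###/.##./###.]: V00[####/###./###.]+1* V13[.###/.###/####]+1
p2 H@[####/###./###.] terminal -1; root [.###/.##./###.] d6

value(.###/.##./###., V) = +1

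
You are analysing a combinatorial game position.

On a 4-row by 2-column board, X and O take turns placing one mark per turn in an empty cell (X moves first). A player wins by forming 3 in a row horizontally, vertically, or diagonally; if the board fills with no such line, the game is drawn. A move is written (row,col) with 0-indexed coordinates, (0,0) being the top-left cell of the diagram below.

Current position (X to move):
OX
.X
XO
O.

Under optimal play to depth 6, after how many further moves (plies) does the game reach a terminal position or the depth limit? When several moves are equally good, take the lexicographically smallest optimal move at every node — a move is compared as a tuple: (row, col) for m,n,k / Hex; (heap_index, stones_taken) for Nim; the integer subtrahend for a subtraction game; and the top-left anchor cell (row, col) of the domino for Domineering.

PV length from [OX/.X/XO/O.]: 2 plies

[OX/.X/XO/O.] X move#1: (1,0):+0/OX/XX/XO/O.*, (3,1):+0/OX/.X/XO/OX
[OX/XX/XO/O.] O move#2: (3,1):+0/OX/XX/XO/OO*
[OX/XX/XO/OO] end (terminal +0, X#3); searched OX/.X/XO/O. to 6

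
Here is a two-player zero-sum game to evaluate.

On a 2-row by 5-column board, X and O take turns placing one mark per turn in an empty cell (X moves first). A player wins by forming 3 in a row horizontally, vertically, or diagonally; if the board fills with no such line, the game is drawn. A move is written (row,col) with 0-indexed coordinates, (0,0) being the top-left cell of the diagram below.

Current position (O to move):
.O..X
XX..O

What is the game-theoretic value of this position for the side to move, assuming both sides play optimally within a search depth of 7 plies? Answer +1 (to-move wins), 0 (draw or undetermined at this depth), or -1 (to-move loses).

[.O..X/XX..O] O move#1: (0,0):-1/OO..X/XX..O, (0,2):-1/.OO.X/XX..O, (0,3):-1/.O.OX/XX..O, (1,2):+1/.O..X/XXO.O*, (1,3):-1/.O..X/XX.OO
[.O..X/XXO.O] X move#2: (0,0):-1/XO..X/XXO.O*, (0,2):-1/.OX.X/XXO.O, (0,3):-1/.O.XX/XXO.O, (1,3):-1/.O..X/XXOXO
[XO..X/XXO.O] O move#3: (0,2):+1/XOO.X/XXO.O*, (0,3):+1/XO.OX/XXO.O, (1,3):+1/XO..X/XXOOO
[XOO.X/XXO.O] X move#4: (0,3):-1/XOOXX/XXO.O*, (1,3):-1/XOO.X/XXOXO
[XOOXX/XXO.O] O move#5: (1,3):+1/XOOXX/XXOOO*
[XOOXX/XXOOO] end (terminal -1, X#6); searched .O..X/XX..O to 7

value(.O..X/XX..O, O) = +1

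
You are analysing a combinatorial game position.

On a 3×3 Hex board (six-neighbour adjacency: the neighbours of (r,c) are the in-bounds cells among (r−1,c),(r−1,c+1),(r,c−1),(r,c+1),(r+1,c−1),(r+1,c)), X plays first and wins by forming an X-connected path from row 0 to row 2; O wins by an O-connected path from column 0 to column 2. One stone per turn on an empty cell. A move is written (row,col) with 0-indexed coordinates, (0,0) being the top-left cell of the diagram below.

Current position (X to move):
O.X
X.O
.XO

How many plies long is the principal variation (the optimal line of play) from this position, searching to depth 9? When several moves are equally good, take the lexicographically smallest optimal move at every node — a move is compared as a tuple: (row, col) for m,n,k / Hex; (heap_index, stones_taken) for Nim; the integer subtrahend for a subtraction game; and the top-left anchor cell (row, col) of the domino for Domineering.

[O.X/X.O/.XO] X move#1: (0,1):+1/OXX/X.O/.XO*, (1,1):+1/O.X/XXO/.XO, (2,0):+1/O.X/X.O/XXO
[OXX/X.O/.XO] O move#2: (1,1):-1/OXX/XOO/.XO*, (2,0):-1/OXX/X.O/OXO
[OXX/XOO/.XO] X move#3: (2,0):+1/OXX/XOO/XXO*
[OXX/XOO/XXO] end (terminal -1, O#4); searched O.X/X.O/.XO to 9

PV length from [O.X/X.O/.XO]: 3 plies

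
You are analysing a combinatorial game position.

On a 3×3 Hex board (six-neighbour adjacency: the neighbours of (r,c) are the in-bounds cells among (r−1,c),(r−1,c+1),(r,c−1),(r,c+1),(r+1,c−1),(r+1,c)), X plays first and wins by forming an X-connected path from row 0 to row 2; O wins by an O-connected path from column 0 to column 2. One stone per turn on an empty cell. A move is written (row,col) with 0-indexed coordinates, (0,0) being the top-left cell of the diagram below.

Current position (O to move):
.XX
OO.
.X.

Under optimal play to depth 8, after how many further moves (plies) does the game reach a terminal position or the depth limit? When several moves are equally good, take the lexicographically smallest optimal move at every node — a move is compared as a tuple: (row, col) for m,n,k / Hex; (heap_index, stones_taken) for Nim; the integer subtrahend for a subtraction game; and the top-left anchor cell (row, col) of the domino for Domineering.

[.XX/OO./.X.] O move#1: (0,0):-1/OXX/OO./.X., (1,2):+1/.XX/OOO/.X.*, (2,0):-1/.XX/OO./OX., (2,2):-1/.XX/OO./.XO
[.XX/OOO/.X.] end (terminal -1, X#2); searched .XX/OO./.X. to 8

PV length from [.XX/OO./.X.]: 1 ply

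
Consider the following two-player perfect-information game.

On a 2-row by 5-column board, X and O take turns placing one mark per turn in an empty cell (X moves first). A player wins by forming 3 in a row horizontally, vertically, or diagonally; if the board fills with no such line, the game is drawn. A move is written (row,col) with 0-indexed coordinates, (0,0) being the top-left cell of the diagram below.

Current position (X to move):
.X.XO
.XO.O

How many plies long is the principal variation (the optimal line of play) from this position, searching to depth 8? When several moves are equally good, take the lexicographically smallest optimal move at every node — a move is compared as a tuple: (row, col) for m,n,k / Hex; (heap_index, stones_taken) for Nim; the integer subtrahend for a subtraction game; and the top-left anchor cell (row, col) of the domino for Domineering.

ply 1, X at .X.XO/.XO.O | (0,0)=-1→XX.XO/.XO.O; (0,2)=+1→.XXXO/.XO.O*; (1,0)=-1→.X.XO/XXO.O; (1,3)=+0→.X.XO/.XOXO
ply 2: .XXXO/.XO.O is terminal -1 (O); from .X.XO/.XO.O depth 8

PV length from [.X.XO/.XO.O]: 1 ply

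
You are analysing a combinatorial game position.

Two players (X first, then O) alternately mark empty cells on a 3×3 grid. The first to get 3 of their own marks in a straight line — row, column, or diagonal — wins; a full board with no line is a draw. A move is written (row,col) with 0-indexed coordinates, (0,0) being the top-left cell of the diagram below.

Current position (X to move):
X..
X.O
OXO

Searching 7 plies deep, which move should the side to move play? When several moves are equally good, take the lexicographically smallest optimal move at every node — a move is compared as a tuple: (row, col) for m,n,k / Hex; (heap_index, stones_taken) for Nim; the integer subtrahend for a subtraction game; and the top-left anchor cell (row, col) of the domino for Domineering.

X's best at [X../X.O/OXO]: (0,2)

ply 1, X at X../X.O/OXO | (0,1)=-1→XX./X.O/OXO; (0,2)=+0→X.X/X.O/OXO*; (1,1)=-1→X../XXO/OXO
ply 2, O at X.X/X.O/OXO | (0,1)=+0→XOX/X.O/OXO*; (1,1)=-1→X.X/XOO/OXO
ply 3, X at XOX/X.O/OXO | (1,1)=+0→XOX/XXO/OXO*
ply 4: XOX/XXO/OXO is terminal +0 (O); from X../X.O/OXO depth 7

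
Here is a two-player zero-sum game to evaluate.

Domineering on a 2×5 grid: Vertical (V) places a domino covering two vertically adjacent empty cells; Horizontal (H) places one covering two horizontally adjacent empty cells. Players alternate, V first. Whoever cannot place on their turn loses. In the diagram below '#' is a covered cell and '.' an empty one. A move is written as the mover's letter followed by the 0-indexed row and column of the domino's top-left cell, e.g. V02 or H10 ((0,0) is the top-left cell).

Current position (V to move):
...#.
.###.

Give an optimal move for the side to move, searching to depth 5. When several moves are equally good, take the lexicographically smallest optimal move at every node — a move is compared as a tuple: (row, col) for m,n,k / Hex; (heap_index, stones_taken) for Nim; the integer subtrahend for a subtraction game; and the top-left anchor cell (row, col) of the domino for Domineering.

V's best at [...#./.###.]: V00

p1 V@[...#./.###.]: V00[#..#./####.]+1* V04[...##/.####]-1
p2 H@[#..#./####.]: H01[####./####.]-1*
p3 V@[####./####.]: V04[#####/#####]+1*
p4 H@[#####/#####] terminal -1; root [...#./.###.] d5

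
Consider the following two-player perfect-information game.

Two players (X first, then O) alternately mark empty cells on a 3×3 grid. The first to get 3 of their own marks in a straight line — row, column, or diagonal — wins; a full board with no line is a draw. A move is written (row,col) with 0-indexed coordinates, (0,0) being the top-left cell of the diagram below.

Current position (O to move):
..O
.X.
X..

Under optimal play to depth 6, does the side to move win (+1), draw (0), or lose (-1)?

p1 O@[..O/.X./X..]: (0,0)[O.O/.X./X..]+0* (0,1)[.OO/.X./X..]-1 (1,0)[..O/OX./X..]-1 (1,2)[..O/.XO/X..]-1 (2,1)[..O/.X./XO.]-1 (2,2)[..O/.X./X.O]+0
p2 X@[O.O/.X./X..]: (0,1)[OXO/.X./X..]+0* (1,0)[O.O/XX./X..]-1 (1,2)[O.O/.XX/X..]-1 (2,1)[O.O/.X./XX.]-1 (2,2)[O.O/.X./X.X]-1
p3 O@[OXO/.X./X..]: (1,0)[OXO/OX./X..]-1 (1,2)[OXO/.XO/X..]-1 (2,1)[OXO/.X./XO.]+0* (2,2)[OXO/.X./X.O]-1
p4 X@[OXO/.X./XO.]: (1,0)[OXO/XX./XO.]+0* (1,2)[OXO/.XX/XO.]+0 (2,2)[OXO/.X./XOX]+0
p5 O@[OXO/XX./XO.]: (1,2)[OXO/XXO/XO.]+0* (2,2)[OXO/XX./XOO]-1
p6 X@[OXO/XXO/XO.]: (2,2)[OXO/XXO/XOX]+0*
p7 O@[OXO/XXO/XOX] terminal +0; root [..O/.X./X..] d6

value(..O/.X./X.., O) = 0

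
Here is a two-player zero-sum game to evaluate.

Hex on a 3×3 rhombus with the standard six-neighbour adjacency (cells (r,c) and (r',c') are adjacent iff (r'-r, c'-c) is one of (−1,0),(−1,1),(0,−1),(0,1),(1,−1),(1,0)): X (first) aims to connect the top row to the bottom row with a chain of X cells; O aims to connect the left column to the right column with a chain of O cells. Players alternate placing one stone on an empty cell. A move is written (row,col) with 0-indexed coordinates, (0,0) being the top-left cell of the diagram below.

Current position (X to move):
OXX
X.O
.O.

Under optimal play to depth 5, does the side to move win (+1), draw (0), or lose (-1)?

p1 X@[OXX/X.O/.O.]: (1,1)[OXX/XXO/.O.]-1 (2,0)[OXX/X.O/XO.]+1* (2,2)[OXX/X.O/.OX]-1
p2 O@[OXX/X.O/XO.] terminal -1; root [OXX/X.O/.O.] d5

value(OXX/X.O/.O., X) = +1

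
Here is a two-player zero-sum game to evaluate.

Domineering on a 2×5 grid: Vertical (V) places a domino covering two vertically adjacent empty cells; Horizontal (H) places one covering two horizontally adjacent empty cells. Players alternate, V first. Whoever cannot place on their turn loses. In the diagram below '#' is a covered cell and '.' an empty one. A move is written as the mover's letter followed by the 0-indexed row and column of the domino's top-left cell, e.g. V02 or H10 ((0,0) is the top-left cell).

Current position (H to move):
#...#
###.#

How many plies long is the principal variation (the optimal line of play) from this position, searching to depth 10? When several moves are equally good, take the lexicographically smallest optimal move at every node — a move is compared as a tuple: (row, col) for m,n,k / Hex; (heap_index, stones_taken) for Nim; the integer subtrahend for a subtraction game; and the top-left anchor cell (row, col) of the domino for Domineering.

PV length from [#...#/###.#]: 1 ply

p1 H@[#...#/###.#]: H01[###.#/###.#]-1 H02[#.###/###.#]+1*
p2 V@[#.###/###.#] terminal -1; root [#...#/###.#] d10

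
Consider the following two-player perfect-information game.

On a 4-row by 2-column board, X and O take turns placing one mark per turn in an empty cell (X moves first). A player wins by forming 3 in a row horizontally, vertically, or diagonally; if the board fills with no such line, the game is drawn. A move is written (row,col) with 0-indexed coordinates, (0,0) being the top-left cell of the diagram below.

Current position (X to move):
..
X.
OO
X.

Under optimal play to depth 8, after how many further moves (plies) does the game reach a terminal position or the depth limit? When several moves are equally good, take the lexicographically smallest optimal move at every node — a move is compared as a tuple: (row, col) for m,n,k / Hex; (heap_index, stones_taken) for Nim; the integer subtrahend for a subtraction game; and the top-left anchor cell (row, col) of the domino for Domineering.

PV length from [../X./OO/X.]: 4 plies

p1 X@[../X./OO/X.]: (0,0)[X./X./OO/X.]-1 (0,1)[.X/X./OO/X.]+0* (1,1)[../XX/OO/X.]+0 (3,1)[../X./OO/XX]+0
p2 O@[.X/X./OO/X.]: (0,0)[OX/X./OO/X.]+0* (1,1)[.X/XO/OO/X.]+0 (3,1)[.X/X./OO/XO]+0
p3 X@[OX/X./OO/X.]: (1,1)[OX/XX/OO/X.]+0* (3,1)[OX/X./OO/XX]+0
p4 O@[OX/XX/OO/X.]: (3,1)[OX/XX/OO/XO]+0*
p5 X@[OX/XX/OO/XO] terminal +0; root [../X./OO/X.] d8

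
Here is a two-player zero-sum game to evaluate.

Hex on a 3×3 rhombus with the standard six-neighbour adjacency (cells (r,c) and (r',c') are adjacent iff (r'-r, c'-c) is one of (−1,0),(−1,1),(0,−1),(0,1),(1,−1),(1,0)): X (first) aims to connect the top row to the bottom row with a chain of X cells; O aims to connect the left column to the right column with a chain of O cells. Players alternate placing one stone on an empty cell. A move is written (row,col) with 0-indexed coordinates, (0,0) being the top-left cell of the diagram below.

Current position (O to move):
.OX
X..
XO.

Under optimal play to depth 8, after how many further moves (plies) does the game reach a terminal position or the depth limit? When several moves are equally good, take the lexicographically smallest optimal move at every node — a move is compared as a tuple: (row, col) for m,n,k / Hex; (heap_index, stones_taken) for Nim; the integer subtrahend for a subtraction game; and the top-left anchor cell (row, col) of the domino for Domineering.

PV length from [.OX/X../XO.]: 2 plies

[.OX/X../XO.] O move#1: (0,0):-1/OOX/X../XO.*, (1,1):-1/.OX/XO./XO., (1,2):-1/.OX/X.O/XO., (2,2):-1/.OX/X../XOO
[OOX/X../XO.] X move#2: (1,1):+1/OOX/XX./XO.*, (1,2):+1/OOX/X.X/XO., (2,2):+1/OOX/X../XOX
[OOX/XX./XO.] end (terminal -1, O#3); searched .OX/X../XO. to 8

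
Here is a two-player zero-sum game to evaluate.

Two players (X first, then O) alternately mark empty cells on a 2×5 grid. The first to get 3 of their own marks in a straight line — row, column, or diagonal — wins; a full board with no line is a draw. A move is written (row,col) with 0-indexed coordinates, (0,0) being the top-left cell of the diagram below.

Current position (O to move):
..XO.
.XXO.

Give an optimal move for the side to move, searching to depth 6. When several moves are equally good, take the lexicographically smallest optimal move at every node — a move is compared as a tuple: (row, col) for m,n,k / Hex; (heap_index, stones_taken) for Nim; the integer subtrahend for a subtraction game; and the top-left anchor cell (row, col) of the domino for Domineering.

[..XO./.XXO.] O move#1: (0,0):-1/O.XO./.XXO., (0,1):-1/.OXO./.XXO., (0,4):-1/..XOO/.XXO., (1,0):+0/..XO./OXXO.*, (1,4):-1/..XO./.XXOO
[..XO./OXXO.] X move#2: (0,0):+0/X.XO./OXXO.*, (0,1):+0/.XXO./OXXO., (0,4):+0/..XOX/OXXO., (1,4):+0/..XO./OXXOX
[X.XO./OXXO.] O move#3: (0,1):+0/XOXO./OXXO.*, (0,4):-1/X.XOO/OXXO., (1,4):-1/X.XO./OXXOO
[XOXO./OXXO.] X move#4: (0,4):+0/XOXOX/OXXO.*, (1,4):+0/XOXO./OXXOX
[XOXOX/OXXO.] O move#5: (1,4):+0/XOXOX/OXXOO*
[XOXOX/OXXOO] end (terminal +0, X#6); searched ..XO./.XXO. to 6

O's best at [..XO./.XXO.]: (1,0)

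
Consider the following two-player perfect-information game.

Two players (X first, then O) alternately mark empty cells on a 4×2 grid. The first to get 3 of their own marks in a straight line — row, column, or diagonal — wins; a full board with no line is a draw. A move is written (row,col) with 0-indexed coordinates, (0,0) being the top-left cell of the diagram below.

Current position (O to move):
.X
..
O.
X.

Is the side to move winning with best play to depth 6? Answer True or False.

p1 O@[.X/../O./X.]: (0,0)[OX/../O./X.]+0* (1,0)[.X/O./O./X.]+0 (1,1)[.X/.O/O./X.]+0 (2,1)[.X/../OO/X.]+0 (3,1)[.X/../O./XO]+0
p2 X@[OX/../O./X.]: (1,0)[OX/X./O./X.]+0* (1,1)[OX/.X/O./X.]-1 (2,1)[OX/../OX/X.]-1 (3,1)[OX/../O./XX]-1
p3 O@[OX/X./O./X.]: (1,1)[OX/XO/O./X.]+0* (2,1)[OX/X./OO/X.]+0 (3,1)[OX/X./O./XO]+0
p4 X@[OX/XO/O./X.]: (2,1)[OX/XO/OX/X.]+0* (3,1)[OX/XO/O./XX]+0
p5 O@[OX/XO/OX/X.]: (3,1)[OX/XO/OX/XO]+0*
p6 X@[OX/XO/OX/XO] terminal +0; root [.X/../O./X.] d6

O winning at [.X/../O./X.]: False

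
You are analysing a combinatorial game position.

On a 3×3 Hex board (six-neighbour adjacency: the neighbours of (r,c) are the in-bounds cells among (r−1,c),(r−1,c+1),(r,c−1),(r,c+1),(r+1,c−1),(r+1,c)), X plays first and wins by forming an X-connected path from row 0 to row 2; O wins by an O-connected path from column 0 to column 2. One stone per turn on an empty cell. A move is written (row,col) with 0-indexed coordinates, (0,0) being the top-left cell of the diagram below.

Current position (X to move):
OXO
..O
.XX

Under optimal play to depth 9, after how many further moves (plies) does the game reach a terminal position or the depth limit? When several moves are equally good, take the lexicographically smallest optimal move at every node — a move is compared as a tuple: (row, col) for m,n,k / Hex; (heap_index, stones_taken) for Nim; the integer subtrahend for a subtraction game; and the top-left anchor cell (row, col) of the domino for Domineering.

[OXO/..O/.XX] X move#1: (1,0):+1/OXO/X.O/.XX*, (1,1):+1/OXO/.XO/.XX, (2,0):+1/OXO/..O/XXX
[OXO/X.O/.XX] O move#2: (1,1):-1/OXO/XOO/.XX*, (2,0):-1/OXO/X.O/OXX
[OXO/XOO/.XX] X move#3: (2,0):+1/OXO/XOO/XXX*
[OXO/XOO/XXX] end (terminal -1, O#4); searched OXO/..O/.XX to 9

PV length from [OXO/..O/.XX]: 3 plies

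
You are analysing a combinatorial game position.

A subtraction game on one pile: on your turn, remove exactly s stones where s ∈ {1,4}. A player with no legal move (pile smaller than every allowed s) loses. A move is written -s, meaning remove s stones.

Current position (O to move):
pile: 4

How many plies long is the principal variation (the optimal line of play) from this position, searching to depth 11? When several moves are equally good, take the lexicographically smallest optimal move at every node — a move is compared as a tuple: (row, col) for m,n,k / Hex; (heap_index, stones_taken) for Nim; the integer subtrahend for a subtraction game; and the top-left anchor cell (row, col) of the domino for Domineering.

[4] O move#1: -1:-1/3, -4:+1/0*
[0] end (terminal -1, X#2); searched 4 to 11

PV length from [4]: 1 ply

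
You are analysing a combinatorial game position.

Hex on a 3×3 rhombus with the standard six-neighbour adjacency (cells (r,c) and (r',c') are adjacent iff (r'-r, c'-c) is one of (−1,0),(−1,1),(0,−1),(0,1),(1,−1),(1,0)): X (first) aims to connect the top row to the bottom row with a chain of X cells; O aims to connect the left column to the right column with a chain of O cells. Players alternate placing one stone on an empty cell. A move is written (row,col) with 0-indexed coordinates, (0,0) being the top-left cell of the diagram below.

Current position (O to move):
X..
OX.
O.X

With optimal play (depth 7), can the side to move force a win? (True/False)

ply 1, O at X../OX./O.X | (0,1)=-1→XO./OX./O.X*; (0,2)=-1→X.O/OX./O.X; (1,2)=-1→X../OXO/O.X; (2,1)=-1→X../OX./OOX
ply 2, X at XO./OX./O.X | (0,2)=+1→XOX/OX./O.X*; (1,2)=-1→XO./OXX/O.X; (2,1)=-1→XO./OX./OXX
ply 3, O at XOX/OX./O.X | (1,2)=-1→XOX/OXO/O.X*; (2,1)=-1→XOX/OX./OOX
ply 4, X at XOX/OXO/O.X | (2,1)=+1→XOX/OXO/OXX*
ply 5: XOX/OXO/OXX is terminal -1 (O); from X../OX./O.X depth 7

O winning at [X../OX./O.X]: False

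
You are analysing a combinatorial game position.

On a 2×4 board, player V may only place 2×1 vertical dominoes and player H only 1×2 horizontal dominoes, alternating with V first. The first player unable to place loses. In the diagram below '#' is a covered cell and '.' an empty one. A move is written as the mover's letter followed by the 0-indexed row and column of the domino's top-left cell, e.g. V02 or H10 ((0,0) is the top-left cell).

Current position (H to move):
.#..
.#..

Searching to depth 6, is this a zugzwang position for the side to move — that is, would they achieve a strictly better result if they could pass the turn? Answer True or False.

ply 1, H at .#../.#.. | H02=+1→.###/.#..*; H12=+1→.#../.###
ply 2, V at .###/.#.. | V00=-1→####/##..*
ply 3, H at ####/##.. | H12=+1→####/####*
ply 4: ####/#### is terminal -1 (V); from .#../.#.. depth 6
if H skipped the turn, V would face:
~ ply 1, V at .#../.#.. | V00=-1→##../##..; V02=+1→.##./.##.*; V03=+1→.#.#/.#.#
~ ply 2: .##./.##. is terminal -1 (H); from .#../.#.. depth 6
compare (H): move=+1 vs pass=-1

zugzwang(.#../.#.., H) = False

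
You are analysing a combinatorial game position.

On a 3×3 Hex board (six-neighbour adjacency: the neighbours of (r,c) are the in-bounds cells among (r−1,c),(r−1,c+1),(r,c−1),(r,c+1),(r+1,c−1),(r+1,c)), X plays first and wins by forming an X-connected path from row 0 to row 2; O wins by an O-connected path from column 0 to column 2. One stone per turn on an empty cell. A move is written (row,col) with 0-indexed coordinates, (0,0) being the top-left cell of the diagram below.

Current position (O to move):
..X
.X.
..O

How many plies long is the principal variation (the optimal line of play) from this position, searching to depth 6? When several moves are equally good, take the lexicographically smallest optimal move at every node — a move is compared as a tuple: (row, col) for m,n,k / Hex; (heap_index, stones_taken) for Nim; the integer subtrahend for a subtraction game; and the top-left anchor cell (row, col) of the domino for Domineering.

PV length from [..X/.X./..O]: 6 plies

ply 1, O at ..X/.X./..O | (0,0)=-1→O.X/.X./..O*; (0,1)=-1→.OX/.X./..O; (1,0)=-1→..X/OX./..O; (1,2)=-1→..X/.XO/..O; (2,0)=-1→..X/.X./O.O; (2,1)=-1→..X/.X./.OO
ply 2, X at O.X/.X./..O | (0,1)=+1→OXX/.X./..O*; (1,0)=+1→O.X/XX./..O; (1,2)=+1→O.X/.XX/..O; (2,0)=+1→O.X/.X./X.O; (2,1)=+1→O.X/.X./.XO
ply 3, O at OXX/.X./..O | (1,0)=-1→OXX/OX./..O*; (1,2)=-1→OXX/.XO/..O; (2,0)=-1→OXX/.X./O.O; (2,1)=-1→OXX/.X./.OO
ply 4, X at OXX/OX./..O | (1,2)=+1→OXX/OXX/..O*; (2,0)=+1→OXX/OX./X.O; (2,1)=+1→OXX/OX./.XO
ply 5, O at OXX/OXX/..O | (2,0)=-1→OXX/OXX/O.O*; (2,1)=-1→OXX/OXX/.OO
ply 6, X at OXX/OXX/O.O | (2,1)=+1→OXX/OXX/OXO*
ply 7: OXX/OXX/OXO is terminal -1 (O); from ..X/.X./..O depth 6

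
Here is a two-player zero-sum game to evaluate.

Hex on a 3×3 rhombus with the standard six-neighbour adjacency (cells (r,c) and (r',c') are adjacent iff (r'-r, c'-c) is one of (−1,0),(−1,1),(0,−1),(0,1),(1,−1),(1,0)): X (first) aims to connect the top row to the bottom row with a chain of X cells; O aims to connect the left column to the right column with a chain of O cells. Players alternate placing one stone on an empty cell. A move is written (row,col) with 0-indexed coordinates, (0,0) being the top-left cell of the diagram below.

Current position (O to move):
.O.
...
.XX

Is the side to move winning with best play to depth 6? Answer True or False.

ply 1, O at .O./.../.XX | (0,0)=-1→OO./.../.XX; (0,2)=+1→.OO/.../.XX*; (1,0)=-1→.O./O../.XX; (1,1)=+1→.O./.O./.XX; (1,2)=+1→.O./..O/.XX; (2,0)=-1→.O./.../OXX
ply 2, X at .OO/.../.XX | (0,0)=-1→XOO/.../.XX*; (1,0)=-1→.OO/X../.XX; (1,1)=-1→.OO/.X./.XX; (1,2)=-1→.OO/..X/.XX; (2,0)=-1→.OO/.../XXX
ply 3, O at XOO/.../.XX | (1,0)=+1→XOO/O../.XX*; (1,1)=+1→XOO/.O./.XX; (1,2)=-1→XOO/..O/.XX; (2,0)=+1→XOO/.../OXX
ply 4: XOO/O../.XX is terminal -1 (X); from .O./.../.XX depth 6

O winning at [.O./.../.XX]: True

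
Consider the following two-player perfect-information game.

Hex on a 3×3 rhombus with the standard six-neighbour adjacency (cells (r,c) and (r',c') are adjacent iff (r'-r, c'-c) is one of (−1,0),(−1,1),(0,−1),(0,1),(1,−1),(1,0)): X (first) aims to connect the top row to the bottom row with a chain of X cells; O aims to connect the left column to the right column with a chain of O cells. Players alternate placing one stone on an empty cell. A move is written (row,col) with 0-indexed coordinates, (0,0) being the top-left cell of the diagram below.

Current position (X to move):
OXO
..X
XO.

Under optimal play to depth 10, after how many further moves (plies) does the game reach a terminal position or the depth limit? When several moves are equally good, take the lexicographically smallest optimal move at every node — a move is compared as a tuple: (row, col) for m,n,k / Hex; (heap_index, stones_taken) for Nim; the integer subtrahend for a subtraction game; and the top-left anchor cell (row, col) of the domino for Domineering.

[OXO/..X/XO.] X move#1: (1,0):+1/OXO/X.X/XO.*, (1,1):+1/OXO/.XX/XO., (2,2):+1/OXO/..X/XOX
[OXO/X.X/XO.] end (terminal -1, O#2); searched OXO/..X/XO. to 10

PV length from [OXO/..X/XO.]: 1 ply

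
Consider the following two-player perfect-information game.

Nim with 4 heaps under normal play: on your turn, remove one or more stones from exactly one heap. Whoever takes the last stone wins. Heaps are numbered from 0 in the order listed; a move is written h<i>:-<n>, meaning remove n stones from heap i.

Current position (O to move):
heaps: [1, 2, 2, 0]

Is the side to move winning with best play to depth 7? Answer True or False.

ply 1, O at (1,2,2,0) | h0:-1=+1→(0,2,2,0)*; h1:-1=-1→(1,1,2,0); h1:-2=-1→(1,0,2,0); h2:-1=-1→(1,2,1,0); h2:-2=-1→(1,2,0,0)
ply 2, X at (0,2,2,0) | h1:-1=-1→(0,1,2,0)*; h1:-2=-1→(0,0,2,0); h2:-1=-1→(0,2,1,0); h2:-2=-1→(0,2,0,0)
ply 3, O at (0,1,2,0) | h1:-1=-1→(0,0,2,0); h2:-1=+1→(0,1,1,0)*; h2:-2=-1→(0,1,0,0)
ply 4, X at (0,1,1,0) | h1:-1=-1→(0,0,1,0)*; h2:-1=-1→(0,1,0,0)
ply 5, O at (0,0,1,0) | h2:-1=+1→(0,0,0,0)*
ply 6: (0,0,0,0) is terminal -1 (X); from (1,2,2,0) depth 7

O winning at [(1,2,2,0)]: True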